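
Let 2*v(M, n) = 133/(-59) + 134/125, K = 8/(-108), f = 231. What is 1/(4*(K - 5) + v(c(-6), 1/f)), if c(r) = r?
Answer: -398250/8318413 ≈ -0.047876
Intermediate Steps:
K = -2/27 (K = 8*(-1/108) = -2/27 ≈ -0.074074)
v(M, n) = -8719/14750 (v(M, n) = (133/(-59) + 134/125)/2 = (133*(-1/59) + 134*(1/125))/2 = (-133/59 + 134/125)/2 = (½)*(-8719/7375) = -8719/14750)
1/(4*(K - 5) + v(c(-6), 1/f)) = 1/(4*(-2/27 - 5) - 8719/14750) = 1/(4*(-137/27) - 8719/14750) = 1/(-548/27 - 8719/14750) = 1/(-8318413/398250) = -398250/8318413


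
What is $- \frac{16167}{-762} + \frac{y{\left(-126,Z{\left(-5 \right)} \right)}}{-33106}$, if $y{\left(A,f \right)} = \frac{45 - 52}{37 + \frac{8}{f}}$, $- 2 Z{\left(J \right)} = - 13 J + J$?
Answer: $\frac{24575740901}{1158329281} \approx 21.217$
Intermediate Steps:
$Z{\left(J \right)} = 6 J$ ($Z{\left(J \right)} = - \frac{- 13 J + J}{2} = - \frac{\left(-12\right) J}{2} = 6 J$)
$y{\left(A,f \right)} = - \frac{7}{37 + \frac{8}{f}}$
$- \frac{16167}{-762} + \frac{y{\left(-126,Z{\left(-5 \right)} \right)}}{-33106} = - \frac{16167}{-762} + \frac{\left(-7\right) 6 \left(-5\right) \frac{1}{8 + 37 \cdot 6 \left(-5\right)}}{-33106} = \left(-16167\right) \left(- \frac{1}{762}\right) + \left(-7\right) \left(-30\right) \frac{1}{8 + 37 \left(-30\right)} \left(- \frac{1}{33106}\right) = \frac{5389}{254} + \left(-7\right) \left(-30\right) \frac{1}{8 - 1110} \left(- \frac{1}{33106}\right) = \frac{5389}{254} + \left(-7\right) \left(-30\right) \frac{1}{-1102} \left(- \frac{1}{33106}\right) = \frac{5389}{254} + \left(-7\right) \left(-30\right) \left(- \frac{1}{1102}\right) \left(- \frac{1}{33106}\right) = \frac{5389}{254} - - \frac{105}{18241406} = \frac{5389}{254} + \frac{105}{18241406} = \frac{24575740901}{1158329281}$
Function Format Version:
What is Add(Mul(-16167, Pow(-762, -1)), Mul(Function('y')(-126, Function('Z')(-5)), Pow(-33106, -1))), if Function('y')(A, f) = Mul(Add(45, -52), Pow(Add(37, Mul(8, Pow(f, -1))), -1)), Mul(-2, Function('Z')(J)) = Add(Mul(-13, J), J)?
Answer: Rational(24575740901, 1158329281) ≈ 21.217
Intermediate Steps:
Function('Z')(J) = Mul(6, J) (Function('Z')(J) = Mul(Rational(-1, 2), Add(Mul(-13, J), J)) = Mul(Rational(-1, 2), Mul(-12, J)) = Mul(6, J))
Function('y')(A, f) = Mul(-7, Pow(Add(37, Mul(8, Pow(f, -1))), -1))
Add(Mul(-16167, Pow(-762, -1)), Mul(Function('y')(-126, Function('Z')(-5)), Pow(-33106, -1))) = Add(Mul(-16167, Pow(-762, -1)), Mul(Mul(-7, Mul(6, -5), Pow(Add(8, Mul(37, Mul(6, -5))), -1)), Pow(-33106, -1))) = Add(Mul(-16167, Rational(-1, 762)), Mul(Mul(-7, -30, Pow(Add(8, Mul(37, -30)), -1)), Rational(-1, 33106))) = Add(Rational(5389, 254), Mul(Mul(-7, -30, Pow(Add(8, -1110), -1)), Rational(-1, 33106))) = Add(Rational(5389, 254), Mul(Mul(-7, -30, Pow(-1102, -1)), Rational(-1, 33106))) = Add(Rational(5389, 254), Mul(Mul(-7, -30, Rational(-1, 1102)), Rational(-1, 33106))) = Add(Rational(5389, 254), Mul(Rational(-105, 551), Rational(-1, 33106))) = Add(Rational(5389, 254), Rational(105, 18241406)) = Rational(24575740901, 1158329281)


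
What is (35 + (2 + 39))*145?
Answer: 11020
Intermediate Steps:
(35 + (2 + 39))*145 = (35 + 41)*145 = 76*145 = 11020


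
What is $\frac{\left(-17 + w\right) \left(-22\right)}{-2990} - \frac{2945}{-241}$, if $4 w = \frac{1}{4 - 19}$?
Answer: $\frac{261459829}{21617700} \approx 12.095$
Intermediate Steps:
$w = - \frac{1}{60}$ ($w = \frac{1}{4 \left(4 - 19\right)} = \frac{1}{4 \left(-15\right)} = \frac{1}{4} \left(- \frac{1}{15}\right) = - \frac{1}{60} \approx -0.016667$)
$\frac{\left(-17 + w\right) \left(-22\right)}{-2990} - \frac{2945}{-241} = \frac{\left(-17 - \frac{1}{60}\right) \left(-22\right)}{-2990} - \frac{2945}{-241} = \left(- \frac{1021}{60}\right) \left(-22\right) \left(- \frac{1}{2990}\right) - - \frac{2945}{241} = \frac{11231}{30} \left(- \frac{1}{2990}\right) + \frac{2945}{241} = - \frac{11231}{89700} + \frac{2945}{241} = \frac{261459829}{21617700}$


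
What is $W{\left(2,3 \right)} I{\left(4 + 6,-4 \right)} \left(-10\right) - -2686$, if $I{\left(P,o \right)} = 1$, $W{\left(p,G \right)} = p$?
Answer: $2666$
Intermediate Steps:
$W{\left(2,3 \right)} I{\left(4 + 6,-4 \right)} \left(-10\right) - -2686 = 2 \cdot 1 \left(-10\right) - -2686 = 2 \left(-10\right) + 2686 = -20 + 2686 = 2666$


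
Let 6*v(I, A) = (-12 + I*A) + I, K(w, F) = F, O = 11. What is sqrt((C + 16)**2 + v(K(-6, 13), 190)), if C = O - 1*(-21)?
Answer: sqrt(97770)/6 ≈ 52.114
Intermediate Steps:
v(I, A) = -2 + I/6 + A*I/6 (v(I, A) = ((-12 + I*A) + I)/6 = ((-12 + A*I) + I)/6 = (-12 + I + A*I)/6 = -2 + I/6 + A*I/6)
C = 32 (C = 11 - 1*(-21) = 11 + 21 = 32)
sqrt((C + 16)**2 + v(K(-6, 13), 190)) = sqrt((32 + 16)**2 + (-2 + (1/6)*13 + (1/6)*190*13)) = sqrt(48**2 + (-2 + 13/6 + 1235/3)) = sqrt(2304 + 2471/6) = sqrt(16295/6) = sqrt(97770)/6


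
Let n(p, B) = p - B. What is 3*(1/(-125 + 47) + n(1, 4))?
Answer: -235/26 ≈ -9.0385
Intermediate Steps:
3*(1/(-125 + 47) + n(1, 4)) = 3*(1/(-125 + 47) + (1 - 1*4)) = 3*(1/(-78) + (1 - 4)) = 3*(-1/78 - 3) = 3*(-235/78) = -235/26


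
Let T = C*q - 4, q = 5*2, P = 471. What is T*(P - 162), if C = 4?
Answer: 11124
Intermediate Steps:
q = 10
T = 36 (T = 4*10 - 4 = 40 - 4 = 36)
T*(P - 162) = 36*(471 - 162) = 36*309 = 11124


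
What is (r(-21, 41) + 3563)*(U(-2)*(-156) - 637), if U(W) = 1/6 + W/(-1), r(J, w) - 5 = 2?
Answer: -3480750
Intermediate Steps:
r(J, w) = 7 (r(J, w) = 5 + 2 = 7)
U(W) = ⅙ - W (U(W) = 1*(⅙) + W*(-1) = ⅙ - W)
(r(-21, 41) + 3563)*(U(-2)*(-156) - 637) = (7 + 3563)*((⅙ - 1*(-2))*(-156) - 637) = 3570*((⅙ + 2)*(-156) - 637) = 3570*((13/6)*(-156) - 637) = 3570*(-338 - 637) = 3570*(-975) = -3480750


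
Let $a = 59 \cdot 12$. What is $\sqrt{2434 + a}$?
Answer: $\sqrt{3142} \approx 56.054$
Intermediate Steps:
$a = 708$
$\sqrt{2434 + a} = \sqrt{2434 + 708} = \sqrt{3142}$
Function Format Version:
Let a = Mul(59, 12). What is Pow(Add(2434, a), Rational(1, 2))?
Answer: Pow(3142, Rational(1, 2)) ≈ 56.054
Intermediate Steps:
a = 708
Pow(Add(2434, a), Rational(1, 2)) = Pow(Add(2434, 708), Rational(1, 2)) = Pow(3142, Rational(1, 2))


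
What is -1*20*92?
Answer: -1840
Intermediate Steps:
-1*20*92 = -20*92 = -1840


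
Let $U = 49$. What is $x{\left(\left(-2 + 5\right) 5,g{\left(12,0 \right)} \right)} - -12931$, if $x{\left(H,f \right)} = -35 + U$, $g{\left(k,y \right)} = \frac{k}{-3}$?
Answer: $12945$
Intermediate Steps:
$g{\left(k,y \right)} = - \frac{k}{3}$ ($g{\left(k,y \right)} = k \left(- \frac{1}{3}\right) = - \frac{k}{3}$)
$x{\left(H,f \right)} = 14$ ($x{\left(H,f \right)} = -35 + 49 = 14$)
$x{\left(\left(-2 + 5\right) 5,g{\left(12,0 \right)} \right)} - -12931 = 14 - -12931 = 14 + 12931 = 12945$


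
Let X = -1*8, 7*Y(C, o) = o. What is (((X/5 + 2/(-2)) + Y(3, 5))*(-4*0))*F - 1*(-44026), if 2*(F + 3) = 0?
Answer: 44026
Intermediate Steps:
Y(C, o) = o/7
X = -8
F = -3 (F = -3 + (½)*0 = -3 + 0 = -3)
(((X/5 + 2/(-2)) + Y(3, 5))*(-4*0))*F - 1*(-44026) = (((-8/5 + 2/(-2)) + (⅐)*5)*(-4*0))*(-3) - 1*(-44026) = (((-8*⅕ + 2*(-½)) + 5/7)*0)*(-3) + 44026 = (((-8/5 - 1) + 5/7)*0)*(-3) + 44026 = ((-13/5 + 5/7)*0)*(-3) + 44026 = -66/35*0*(-3) + 44026 = 0*(-3) + 44026 = 0 + 44026 = 44026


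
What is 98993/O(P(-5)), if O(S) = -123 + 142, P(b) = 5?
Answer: 98993/19 ≈ 5210.2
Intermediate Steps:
O(S) = 19
98993/O(P(-5)) = 98993/19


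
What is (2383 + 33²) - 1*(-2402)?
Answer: 5874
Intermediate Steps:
(2383 + 33²) - 1*(-2402) = (2383 + 1089) + 2402 = 3472 + 2402 = 5874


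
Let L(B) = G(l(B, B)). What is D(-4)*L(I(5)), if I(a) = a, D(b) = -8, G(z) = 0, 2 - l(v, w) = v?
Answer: 0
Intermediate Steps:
l(v, w) = 2 - v
L(B) = 0
D(-4)*L(I(5)) = -8*0 = 0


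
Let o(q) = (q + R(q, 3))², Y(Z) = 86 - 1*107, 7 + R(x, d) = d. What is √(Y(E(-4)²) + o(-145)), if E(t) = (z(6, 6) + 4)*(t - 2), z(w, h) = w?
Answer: 2*√5545 ≈ 148.93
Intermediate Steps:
R(x, d) = -7 + d
E(t) = -20 + 10*t (E(t) = (6 + 4)*(t - 2) = 10*(-2 + t) = -20 + 10*t)
Y(Z) = -21 (Y(Z) = 86 - 107 = -21)
o(q) = (-4 + q)² (o(q) = (q + (-7 + 3))² = (q - 4)² = (-4 + q)²)
√(Y(E(-4)²) + o(-145)) = √(-21 + (-4 - 145)²) = √(-21 + (-149)²) = √(-21 + 22201) = √22180 = 2*√5545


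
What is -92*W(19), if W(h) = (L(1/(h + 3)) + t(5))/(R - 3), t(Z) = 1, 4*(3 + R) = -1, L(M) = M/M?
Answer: 736/25 ≈ 29.440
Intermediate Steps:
L(M) = 1
R = -13/4 (R = -3 + (¼)*(-1) = -3 - ¼ = -13/4 ≈ -3.2500)
W(h) = -8/25 (W(h) = (1 + 1)/(-13/4 - 3) = 2/(-25/4) = 2*(-4/25) = -8/25)
-92*W(19) = -92*(-8)/25 = -1*(-736/25) = 736/25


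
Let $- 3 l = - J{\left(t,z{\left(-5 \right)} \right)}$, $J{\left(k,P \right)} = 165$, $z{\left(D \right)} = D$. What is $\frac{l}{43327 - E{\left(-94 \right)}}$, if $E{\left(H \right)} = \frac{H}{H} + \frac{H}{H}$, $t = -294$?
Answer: $\frac{11}{8665} \approx 0.0012695$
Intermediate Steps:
$E{\left(H \right)} = 2$ ($E{\left(H \right)} = 1 + 1 = 2$)
$l = 55$ ($l = - \frac{\left(-1\right) 165}{3} = \left(- \frac{1}{3}\right) \left(-165\right) = 55$)
$\frac{l}{43327 - E{\left(-94 \right)}} = \frac{55}{43327 - 2} = \frac{55}{43325} = 55 \cdot \frac{1}{43325} = \frac{11}{8665}$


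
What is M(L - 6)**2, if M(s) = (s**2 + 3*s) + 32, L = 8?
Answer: 1764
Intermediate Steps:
M(s) = 32 + s**2 + 3*s
M(L - 6)**2 = (32 + (8 - 6)**2 + 3*(8 - 6))**2 = (32 + 2**2 + 3*2)**2 = (32 + 4 + 6)**2 = 42**2 = 1764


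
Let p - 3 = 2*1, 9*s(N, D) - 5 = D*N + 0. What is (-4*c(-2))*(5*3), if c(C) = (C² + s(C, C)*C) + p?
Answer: -420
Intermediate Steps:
s(N, D) = 5/9 + D*N/9 (s(N, D) = 5/9 + (D*N + 0)/9 = 5/9 + (D*N)/9 = 5/9 + D*N/9)
p = 5 (p = 3 + 2*1 = 3 + 2 = 5)
c(C) = 5 + C² + C*(5/9 + C²/9) (c(C) = (C² + (5/9 + C*C/9)*C) + 5 = (C² + (5/9 + C²/9)*C) + 5 = (C² + C*(5/9 + C²/9)) + 5 = 5 + C² + C*(5/9 + C²/9))
(-4*c(-2))*(5*3) = (-4*(5 + (-2)² + (⅑)*(-2)*(5 + (-2)²)))*(5*3) = -4*(5 + 4 + (⅑)*(-2)*(5 + 4))*15 = -4*(5 + 4 + (⅑)*(-2)*9)*15 = -4*(5 + 4 - 2)*15 = -4*7*15 = -28*15 = -420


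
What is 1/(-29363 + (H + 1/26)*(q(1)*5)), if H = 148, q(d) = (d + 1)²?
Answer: -13/343229 ≈ -3.7876e-5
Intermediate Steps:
q(d) = (1 + d)²
1/(-29363 + (H + 1/26)*(q(1)*5)) = 1/(-29363 + (148 + 1/26)*((1 + 1)²*5)) = 1/(-29363 + (148 + 1/26)*(2²*5)) = 1/(-29363 + 3849*(4*5)/26) = 1/(-29363 + (3849/26)*20) = 1/(-29363 + 38490/13) = 1/(-343229/13) = -13/343229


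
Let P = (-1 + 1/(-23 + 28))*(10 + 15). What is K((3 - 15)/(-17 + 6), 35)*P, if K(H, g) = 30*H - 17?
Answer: -3460/11 ≈ -314.55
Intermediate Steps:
K(H, g) = -17 + 30*H
P = -20 (P = (-1 + 1/5)*25 = (-1 + ⅕)*25 = -⅘*25 = -20)
K((3 - 15)/(-17 + 6), 35)*P = (-17 + 30*((3 - 15)/(-17 + 6)))*(-20) = (-17 + 30*(-12/(-11)))*(-20) = (-17 + 30*(-12*(-1/11)))*(-20) = (-17 + 30*(12/11))*(-20) = (-17 + 360/11)*(-20) = (173/11)*(-20) = -3460/11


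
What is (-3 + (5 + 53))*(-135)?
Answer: -7425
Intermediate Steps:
(-3 + (5 + 53))*(-135) = (-3 + 58)*(-135) = 55*(-135) = -7425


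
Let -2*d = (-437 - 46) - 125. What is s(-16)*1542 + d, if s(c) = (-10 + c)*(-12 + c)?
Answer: 1122880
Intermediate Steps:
d = 304 (d = -((-437 - 46) - 125)/2 = -(-483 - 125)/2 = -1/2*(-608) = 304)
s(c) = (-12 + c)*(-10 + c)
s(-16)*1542 + d = (120 + (-16)**2 - 22*(-16))*1542 + 304 = (120 + 256 + 352)*1542 + 304 = 728*1542 + 304 = 1122576 + 304 = 1122880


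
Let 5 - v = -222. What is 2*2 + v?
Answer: 231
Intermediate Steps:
v = 227 (v = 5 - 1*(-222) = 5 + 222 = 227)
2*2 + v = 2*2 + 227 = 4 + 227 = 231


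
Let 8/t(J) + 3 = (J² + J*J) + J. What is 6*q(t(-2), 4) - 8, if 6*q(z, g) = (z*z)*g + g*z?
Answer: 280/9 ≈ 31.111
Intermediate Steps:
t(J) = 8/(-3 + J + 2*J²) (t(J) = 8/(-3 + ((J² + J*J) + J)) = 8/(-3 + ((J² + J²) + J)) = 8/(-3 + (2*J² + J)) = 8/(-3 + (J + 2*J²)) = 8/(-3 + J + 2*J²))
q(z, g) = g*z/6 + g*z²/6 (q(z, g) = ((z*z)*g + g*z)/6 = (z²*g + g*z)/6 = (g*z² + g*z)/6 = (g*z + g*z²)/6 = g*z/6 + g*z²/6)
6*q(t(-2), 4) - 8 = 6*((⅙)*4*(8/(-3 - 2 + 2*(-2)²))*(1 + 8/(-3 - 2 + 2*(-2)²))) - 8 = 6*((⅙)*4*(8/(-3 - 2 + 2*4))*(1 + 8/(-3 - 2 + 2*4))) - 8 = 6*((⅙)*4*(8/(-3 - 2 + 8))*(1 + 8/(-3 - 2 + 8))) - 8 = 6*((⅙)*4*(8/3)*(1 + 8/3)) - 8 = 6*((⅙)*4*(8/3)*(11/3)) - 8 = 6*(176/27) - 8 = 352/9 - 8 = 280/9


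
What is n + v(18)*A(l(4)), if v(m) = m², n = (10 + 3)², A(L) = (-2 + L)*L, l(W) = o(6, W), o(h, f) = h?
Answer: 7945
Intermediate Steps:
l(W) = 6
A(L) = L*(-2 + L)
n = 169 (n = 13² = 169)
n + v(18)*A(l(4)) = 169 + 18²*(6*(-2 + 6)) = 169 + 324*(6*4) = 169 + 324*24 = 169 + 7776 = 7945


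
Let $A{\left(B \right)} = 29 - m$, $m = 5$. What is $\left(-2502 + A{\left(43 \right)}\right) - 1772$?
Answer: $-4250$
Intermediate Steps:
$A{\left(B \right)} = 24$ ($A{\left(B \right)} = 29 - 5 = 24$)
$\left(-2502 + A{\left(43 \right)}\right) - 1772 = \left(-2502 + 24\right) - 1772 = -2478 - 1772 = -4250$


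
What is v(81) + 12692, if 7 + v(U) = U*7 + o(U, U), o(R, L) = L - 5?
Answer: 13328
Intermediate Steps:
o(R, L) = -5 + L
v(U) = -12 + 8*U (v(U) = -7 + (U*7 + (-5 + U)) = -7 + (7*U + (-5 + U)) = -7 + (-5 + 8*U) = -12 + 8*U)
v(81) + 12692 = (-12 + 8*81) + 12692 = (-12 + 648) + 12692 = 636 + 12692 = 13328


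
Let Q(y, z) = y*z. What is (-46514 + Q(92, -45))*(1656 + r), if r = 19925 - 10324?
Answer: -570212078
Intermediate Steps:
r = 9601
(-46514 + Q(92, -45))*(1656 + r) = (-46514 + 92*(-45))*(1656 + 9601) = (-46514 - 4140)*11257 = -50654*11257 = -570212078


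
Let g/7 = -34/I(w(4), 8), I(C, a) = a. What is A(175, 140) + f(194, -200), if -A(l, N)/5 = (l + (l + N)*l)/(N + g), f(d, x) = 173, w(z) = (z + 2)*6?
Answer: -147101/63 ≈ -2334.9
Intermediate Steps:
w(z) = 12 + 6*z (w(z) = (2 + z)*6 = 12 + 6*z)
g = -119/4 (g = 7*(-34/8) = 7*(-34*1/8) = 7*(-17/4) = -119/4 ≈ -29.750)
A(l, N) = -5*(l + l*(N + l))/(-119/4 + N) (A(l, N) = -5*(l + (l + N)*l)/(N - 119/4) = -5*(l + (N + l)*l)/(-119/4 + N) = -5*(l + l*(N + l))/(-119/4 + N))
A(175, 140) + f(194, -200) = -20*175*(1 + 140 + 175)/(-119 + 4*140) + 173 = -20*175*316/(-119 + 560) + 173 = -20*175*316/441 + 173 = -20*175*1/441*316 + 173 = -158000/63 + 173 = -147101/63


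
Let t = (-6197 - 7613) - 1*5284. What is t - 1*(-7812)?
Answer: -11282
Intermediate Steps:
t = -19094 (t = -13810 - 5284 = -19094)
t - 1*(-7812) = -19094 - 1*(-7812) = -19094 + 7812 = -11282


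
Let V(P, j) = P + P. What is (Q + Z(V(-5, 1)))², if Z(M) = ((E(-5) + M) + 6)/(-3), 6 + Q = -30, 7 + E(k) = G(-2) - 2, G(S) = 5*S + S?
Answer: 6889/9 ≈ 765.44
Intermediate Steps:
G(S) = 6*S
V(P, j) = 2*P
E(k) = -21 (E(k) = -7 + (6*(-2) - 2) = -7 + (-12 - 2) = -7 - 14 = -21)
Q = -36 (Q = -6 - 30 = -36)
Z(M) = 5 - M/3 (Z(M) = ((-21 + M) + 6)/(-3) = (-15 + M)*(-⅓) = 5 - M/3)
(Q + Z(V(-5, 1)))² = (-36 + (5 - 2*(-5)/3))² = (-36 + (5 - ⅓*(-10)))² = (-36 + (5 + 10/3))² = (-36 + 25/3)² = (-83/3)² = 6889/9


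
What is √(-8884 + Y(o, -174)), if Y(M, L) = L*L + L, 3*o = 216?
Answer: 103*√2 ≈ 145.66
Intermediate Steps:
o = 72 (o = (⅓)*216 = 72)
Y(M, L) = L + L² (Y(M, L) = L² + L = L + L²)
√(-8884 + Y(o, -174)) = √(-8884 - 174*(1 - 174)) = √(-8884 - 174*(-173)) = √(-8884 + 30102) = √21218 = 103*√2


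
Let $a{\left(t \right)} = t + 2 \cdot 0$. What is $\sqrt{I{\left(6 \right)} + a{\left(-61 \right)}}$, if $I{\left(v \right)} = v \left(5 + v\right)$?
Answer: $\sqrt{5} \approx 2.2361$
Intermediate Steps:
$a{\left(t \right)} = t$ ($a{\left(t \right)} = t + 0 = t$)
$\sqrt{I{\left(6 \right)} + a{\left(-61 \right)}} = \sqrt{6 \left(5 + 6\right) - 61} = \sqrt{6 \cdot 11 - 61} = \sqrt{66 - 61} = \sqrt{5}$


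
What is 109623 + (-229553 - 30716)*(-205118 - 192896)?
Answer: 103590815389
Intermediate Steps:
109623 + (-229553 - 30716)*(-205118 - 192896) = 109623 - 260269*(-398014) = 109623 + 103590705766 = 103590815389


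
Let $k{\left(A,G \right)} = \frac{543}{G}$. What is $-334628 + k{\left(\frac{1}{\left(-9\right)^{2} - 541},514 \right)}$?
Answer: $- \frac{171998249}{514} \approx -3.3463 \cdot 10^{5}$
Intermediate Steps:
$-334628 + k{\left(\frac{1}{\left(-9\right)^{2} - 541},514 \right)} = -334628 + \frac{543}{514} = - \frac{171998249}{514}$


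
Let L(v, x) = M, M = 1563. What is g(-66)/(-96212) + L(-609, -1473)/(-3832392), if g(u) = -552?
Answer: 163758419/30726841592 ≈ 0.0053295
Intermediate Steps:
L(v, x) = 1563
g(-66)/(-96212) + L(-609, -1473)/(-3832392) = -552/(-96212) + 1563/(-3832392) = -552*(-1/96212) + 1563*(-1/3832392) = 138/24053 - 521/1277464 = 163758419/30726841592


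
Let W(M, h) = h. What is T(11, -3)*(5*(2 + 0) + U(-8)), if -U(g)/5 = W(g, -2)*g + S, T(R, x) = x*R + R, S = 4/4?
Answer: 1650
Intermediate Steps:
S = 1 (S = 4*(¼) = 1)
T(R, x) = R + R*x (T(R, x) = R*x + R = R + R*x)
U(g) = -5 + 10*g (U(g) = -5*(-2*g + 1) = -5*(1 - 2*g) = -5 + 10*g)
T(11, -3)*(5*(2 + 0) + U(-8)) = (11*(1 - 3))*(5*(2 + 0) + (-5 + 10*(-8))) = (11*(-2))*(5*2 + (-5 - 80)) = -22*(10 - 85) = -22*(-75) = 1650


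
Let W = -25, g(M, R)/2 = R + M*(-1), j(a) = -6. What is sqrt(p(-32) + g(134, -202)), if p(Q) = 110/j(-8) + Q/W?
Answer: I*sqrt(155037)/15 ≈ 26.25*I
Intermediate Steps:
g(M, R) = -2*M + 2*R (g(M, R) = 2*(R + M*(-1)) = 2*(R - M) = -2*M + 2*R)
p(Q) = -55/3 - Q/25 (p(Q) = 110/(-6) + Q/(-25) = 110*(-1/6) + Q*(-1/25) = -55/3 - Q/25)
sqrt(p(-32) + g(134, -202)) = sqrt((-55/3 - 1/25*(-32)) + (-2*134 + 2*(-202))) = sqrt((-55/3 + 32/25) + (-268 - 404)) = sqrt(-1279/75 - 672) = sqrt(-51679/75) = I*sqrt(155037)/15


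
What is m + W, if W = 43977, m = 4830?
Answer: 48807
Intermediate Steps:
m + W = 4830 + 43977 = 48807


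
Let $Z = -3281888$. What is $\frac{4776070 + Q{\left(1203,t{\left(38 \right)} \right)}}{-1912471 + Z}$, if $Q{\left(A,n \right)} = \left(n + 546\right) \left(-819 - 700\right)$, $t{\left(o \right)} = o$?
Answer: $- \frac{3888974}{5194359} \approx -0.74869$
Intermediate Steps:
$Q{\left(A,n \right)} = -829374 - 1519 n$ ($Q{\left(A,n \right)} = \left(546 + n\right) \left(-1519\right) = -829374 - 1519 n$)
$\frac{4776070 + Q{\left(1203,t{\left(38 \right)} \right)}}{-1912471 + Z} = \frac{4776070 - 887096}{-1912471 - 3281888} = \frac{4776070 - 887096}{-5194359} = \left(4776070 - 887096\right) \left(- \frac{1}{5194359}\right) = 3888974 \left(- \frac{1}{5194359}\right) = - \frac{3888974}{5194359}$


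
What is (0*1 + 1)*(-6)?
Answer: -6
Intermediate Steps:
(0*1 + 1)*(-6) = (0 + 1)*(-6) = 1*(-6) = -6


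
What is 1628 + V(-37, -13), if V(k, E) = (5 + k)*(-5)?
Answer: 1788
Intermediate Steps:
V(k, E) = -25 - 5*k
1628 + V(-37, -13) = 1628 + (-25 - 5*(-37)) = 1628 + (-25 + 185) = 1628 + 160 = 1788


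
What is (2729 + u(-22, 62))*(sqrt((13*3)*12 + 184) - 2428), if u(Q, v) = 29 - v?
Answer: -6545888 + 5392*sqrt(163) ≈ -6.4770e+6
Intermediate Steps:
(2729 + u(-22, 62))*(sqrt((13*3)*12 + 184) - 2428) = (2729 + (29 - 1*62))*(sqrt((13*3)*12 + 184) - 2428) = (2729 + (29 - 62))*(sqrt(39*12 + 184) - 2428) = (2729 - 33)*(sqrt(468 + 184) - 2428) = 2696*(sqrt(652) - 2428) = 2696*(2*sqrt(163) - 2428) = 2696*(-2428 + 2*sqrt(163)) = -6545888 + 5392*sqrt(163)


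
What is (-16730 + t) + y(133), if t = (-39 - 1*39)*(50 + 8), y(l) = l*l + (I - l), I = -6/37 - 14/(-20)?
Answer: -1368061/370 ≈ -3697.5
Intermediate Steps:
I = 199/370 (I = -6*1/37 - 14*(-1/20) = -6/37 + 7/10 = 199/370 ≈ 0.53784)
y(l) = 199/370 + l² - l (y(l) = l*l + (199/370 - l) = l² + (199/370 - l) = 199/370 + l² - l)
t = -4524 (t = (-39 - 39)*58 = -78*58 = -4524)
(-16730 + t) + y(133) = (-16730 - 4524) + (199/370 + 133² - 1*133) = -21254 + (199/370 + 17689 - 133) = -21254 + 6495919/370 = -1368061/370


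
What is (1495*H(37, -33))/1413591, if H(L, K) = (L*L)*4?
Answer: 8186620/1413591 ≈ 5.7914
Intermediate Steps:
H(L, K) = 4*L² (H(L, K) = L²*4 = 4*L²)
(1495*H(37, -33))/1413591 = (1495*(4*37²))/1413591 = (1495*(4*1369))*(1/1413591) = (1495*5476)*(1/1413591) = 8186620*(1/1413591) = 8186620/1413591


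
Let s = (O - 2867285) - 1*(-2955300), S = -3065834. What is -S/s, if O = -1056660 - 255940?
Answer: -3065834/1224585 ≈ -2.5036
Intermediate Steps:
O = -1312600
s = -1224585 (s = (-1312600 - 2867285) - 1*(-2955300) = -4179885 + 2955300 = -1224585)
-S/s = -(-3065834)/(-1224585) = -(-3065834)*(-1)/1224585 = -1*3065834/1224585 = -3065834/1224585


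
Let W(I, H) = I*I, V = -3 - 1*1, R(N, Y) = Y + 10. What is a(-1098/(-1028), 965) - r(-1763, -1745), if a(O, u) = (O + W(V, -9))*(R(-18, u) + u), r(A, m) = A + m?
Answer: 9411366/257 ≈ 36620.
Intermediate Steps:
R(N, Y) = 10 + Y
V = -4 (V = -3 - 1 = -4)
W(I, H) = I²
a(O, u) = (10 + 2*u)*(16 + O) (a(O, u) = (O + (-4)²)*((10 + u) + u) = (O + 16)*(10 + 2*u) = (16 + O)*(10 + 2*u) = (10 + 2*u)*(16 + O))
a(-1098/(-1028), 965) - r(-1763, -1745) = (160 + 32*965 - 1098/(-1028)*965 + (-1098/(-1028))*(10 + 965)) - (-1763 - 1745) = (160 + 30880 - 1098*(-1/1028)*965 - 1098*(-1/1028)*975) - 1*(-3508) = (160 + 30880 + (549/514)*965 + (549/514)*975) + 3508 = (160 + 30880 + 529785/514 + 535275/514) + 3508 = 8509810/257 + 3508 = 9411366/257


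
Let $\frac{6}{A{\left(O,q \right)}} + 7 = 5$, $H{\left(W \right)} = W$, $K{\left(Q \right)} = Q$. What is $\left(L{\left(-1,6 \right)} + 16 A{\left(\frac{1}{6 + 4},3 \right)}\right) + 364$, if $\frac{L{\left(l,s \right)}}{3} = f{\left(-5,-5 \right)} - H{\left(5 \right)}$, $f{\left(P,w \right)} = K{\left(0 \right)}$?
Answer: $301$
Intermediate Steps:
$f{\left(P,w \right)} = 0$
$A{\left(O,q \right)} = -3$ ($A{\left(O,q \right)} = \frac{6}{-7 + 5} = \frac{6}{-2} = 6 \left(- \frac{1}{2}\right) = -3$)
$L{\left(l,s \right)} = -15$ ($L{\left(l,s \right)} = 3 \left(0 - 5\right) = 3 \left(-5\right) = -15$)
$\left(L{\left(-1,6 \right)} + 16 A{\left(\frac{1}{6 + 4},3 \right)}\right) + 364 = \left(-15 + 16 \left(-3\right)\right) + 364 = \left(-15 - 48\right) + 364 = -63 + 364 = 301$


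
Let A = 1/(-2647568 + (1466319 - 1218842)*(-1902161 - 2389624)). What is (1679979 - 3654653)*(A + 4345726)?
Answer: -9114474436306756742464538/1062120724013 ≈ -8.5814e+12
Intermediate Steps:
A = -1/1062120724013 (A = 1/(-2647568 + 247477*(-4291785)) = 1/(-2647568 - 1062118076445) = 1/(-1062120724013) = -1/1062120724013 ≈ -9.4151e-13)
(1679979 - 3654653)*(A + 4345726) = (1679979 - 3654653)*(-1/1062120724013 + 4345726) = -1974674*4615685645482118437/1062120724013 = -9114474436306756742464538/1062120724013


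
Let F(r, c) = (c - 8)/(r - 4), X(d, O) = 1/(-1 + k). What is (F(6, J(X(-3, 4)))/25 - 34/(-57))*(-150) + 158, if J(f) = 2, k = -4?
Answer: 1644/19 ≈ 86.526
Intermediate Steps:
X(d, O) = -⅕ (X(d, O) = 1/(-1 - 4) = 1/(-5) = -⅕)
F(r, c) = (-8 + c)/(-4 + r)
(F(6, J(X(-3, 4)))/25 - 34/(-57))*(-150) + 158 = (((-8 + 2)/(-4 + 6))/25 - 34/(-57))*(-150) + 158 = ((-6/2)*(1/25) - 34*(-1/57))*(-150) + 158 = (((½)*(-6))*(1/25) + 34/57)*(-150) + 158 = (-3*1/25 + 34/57)*(-150) + 158 = (-3/25 + 34/57)*(-150) + 158 = (679/1425)*(-150) + 158 = -1358/19 + 158 = 1644/19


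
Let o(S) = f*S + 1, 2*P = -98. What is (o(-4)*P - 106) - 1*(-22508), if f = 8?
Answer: 23921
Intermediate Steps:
P = -49 (P = (½)*(-98) = -49)
o(S) = 1 + 8*S (o(S) = 8*S + 1 = 1 + 8*S)
(o(-4)*P - 106) - 1*(-22508) = ((1 + 8*(-4))*(-49) - 106) - 1*(-22508) = ((1 - 32)*(-49) - 106) + 22508 = (-31*(-49) - 106) + 22508 = (1519 - 106) + 22508 = 1413 + 22508 = 23921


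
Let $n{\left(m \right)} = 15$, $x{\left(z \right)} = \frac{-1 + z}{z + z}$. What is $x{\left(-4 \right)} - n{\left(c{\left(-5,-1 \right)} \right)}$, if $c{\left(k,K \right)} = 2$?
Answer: $- \frac{115}{8} \approx -14.375$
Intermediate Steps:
$x{\left(z \right)} = \frac{-1 + z}{2 z}$
$x{\left(-4 \right)} - n{\left(c{\left(-5,-1 \right)} \right)} = \frac{-1 - 4}{2 \left(-4\right)} - 15 = \frac{1}{2} \left(- \frac{1}{4}\right) \left(-5\right) - 15 = \frac{5}{8} - 15 = - \frac{115}{8}$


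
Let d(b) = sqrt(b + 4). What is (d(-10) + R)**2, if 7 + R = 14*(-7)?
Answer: (105 - I*sqrt(6))**2 ≈ 11019.0 - 514.39*I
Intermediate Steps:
R = -105 (R = -7 + 14*(-7) = -7 - 98 = -105)
d(b) = sqrt(4 + b)
(d(-10) + R)**2 = (sqrt(4 - 10) - 105)**2 = (sqrt(-6) - 105)**2 = (I*sqrt(6) - 105)**2 = (-105 + I*sqrt(6))**2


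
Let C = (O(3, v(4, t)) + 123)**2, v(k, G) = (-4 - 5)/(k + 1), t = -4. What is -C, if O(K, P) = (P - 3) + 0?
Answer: -349281/25 ≈ -13971.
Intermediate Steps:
v(k, G) = -9/(1 + k)
O(K, P) = -3 + P (O(K, P) = (-3 + P) + 0 = -3 + P)
C = 349281/25 (C = ((-3 - 9/(1 + 4)) + 123)**2 = ((-3 - 9/5) + 123)**2 = (-24/5 + 123)**2 = (591/5)**2 = 349281/25 ≈ 13971.)
-C = -1*349281/25 = -349281/25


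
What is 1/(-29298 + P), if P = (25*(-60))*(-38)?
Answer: 1/27702 ≈ 3.6098e-5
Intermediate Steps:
P = 57000 (P = -1500*(-38) = 57000)
1/(-29298 + P) = 1/(-29298 + 57000) = 1/27702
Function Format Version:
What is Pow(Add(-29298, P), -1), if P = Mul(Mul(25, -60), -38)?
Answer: Rational(1, 27702) ≈ 3.6098e-5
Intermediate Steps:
P = 57000 (P = Mul(-1500, -38) = 57000)
Pow(Add(-29298, P), -1) = Pow(Add(-29298, 57000), -1) = Pow(27702, -1) = Rational(1, 27702)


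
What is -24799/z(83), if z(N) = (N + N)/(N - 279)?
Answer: 2430302/83 ≈ 29281.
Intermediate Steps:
z(N) = 2*N/(-279 + N) (z(N) = (2*N)/(-279 + N) = 2*N/(-279 + N))
-24799/z(83) = -24799/(2*83/(-279 + 83)) = -24799/(2*83/(-196)) = -24799/(2*83*(-1/196)) = -24799/(-83/98) = -24799*(-98/83) = 2430302/83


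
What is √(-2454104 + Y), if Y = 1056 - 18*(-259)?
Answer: I*√2448386 ≈ 1564.7*I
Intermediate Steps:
Y = 5718 (Y = 1056 + 4662 = 5718)
√(-2454104 + Y) = √(-2454104 + 5718) = √(-2448386) = I*√2448386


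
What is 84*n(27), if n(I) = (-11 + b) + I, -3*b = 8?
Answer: 1120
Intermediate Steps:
b = -8/3 (b = -1/3*8 = -8/3 ≈ -2.6667)
n(I) = -41/3 + I (n(I) = (-11 - 8/3) + I = -41/3 + I)
84*n(27) = 84*(-41/3 + 27) = 84*(40/3) = 1120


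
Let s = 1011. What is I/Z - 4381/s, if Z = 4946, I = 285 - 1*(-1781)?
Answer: -29050/7419 ≈ -3.9156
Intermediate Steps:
I = 2066 (I = 285 + 1781 = 2066)
I/Z - 4381/s = 2066/4946 - 4381/1011 = 2066*(1/4946) - 4381*1/1011 = 1033/2473 - 13/3 = -29050/7419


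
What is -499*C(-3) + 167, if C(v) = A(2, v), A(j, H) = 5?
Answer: -2328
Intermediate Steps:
C(v) = 5
-499*C(-3) + 167 = -499*5 + 167 = -2495 + 167 = -2328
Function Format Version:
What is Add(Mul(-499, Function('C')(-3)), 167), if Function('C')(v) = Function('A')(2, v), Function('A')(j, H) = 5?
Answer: -2328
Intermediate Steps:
Function('C')(v) = 5
Add(Mul(-499, Function('C')(-3)), 167) = Add(Mul(-499, 5), 167) = Add(-2495, 167) = -2328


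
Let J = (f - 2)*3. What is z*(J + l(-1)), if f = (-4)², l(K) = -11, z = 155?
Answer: 4805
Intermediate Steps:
f = 16
J = 42 (J = (16 - 2)*3 = 14*3 = 42)
z*(J + l(-1)) = 155*(42 - 11) = 155*31 = 4805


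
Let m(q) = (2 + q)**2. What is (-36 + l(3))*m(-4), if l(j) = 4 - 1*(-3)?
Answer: -116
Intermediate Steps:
l(j) = 7 (l(j) = 4 + 3 = 7)
(-36 + l(3))*m(-4) = (-36 + 7)*(2 - 4)**2 = -29*(-2)**2 = -29*4 = -116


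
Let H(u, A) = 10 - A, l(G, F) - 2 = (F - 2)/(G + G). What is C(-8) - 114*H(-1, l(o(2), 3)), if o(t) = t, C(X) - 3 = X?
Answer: -1777/2 ≈ -888.50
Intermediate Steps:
C(X) = 3 + X
l(G, F) = 2 + (-2 + F)/(2*G) (l(G, F) = 2 + (F - 2)/(G + G) = 2 + (-2 + F)/((2*G)) = 2 + (-2 + F)*(1/(2*G)) = 2 + (-2 + F)/(2*G))
C(-8) - 114*H(-1, l(o(2), 3)) = (3 - 8) - 114*(10 - (-2 + 3 + 4*2)/(2*2)) = -5 - 114*(10 - (-2 + 3 + 8)/(2*2)) = -5 - 114*(10 - 9/(2*2)) = -5 - 114*(10 - 1*9/4) = -5 - 114*(10 - 9/4) = -5 - 114*31/4 = -5 - 1767/2 = -1777/2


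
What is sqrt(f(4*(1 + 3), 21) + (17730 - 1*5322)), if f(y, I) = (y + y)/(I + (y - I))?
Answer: sqrt(12410) ≈ 111.40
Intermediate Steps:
f(y, I) = 2 (f(y, I) = (2*y)/y = 2)
sqrt(f(4*(1 + 3), 21) + (17730 - 1*5322)) = sqrt(2 + (17730 - 1*5322)) = sqrt(2 + (17730 - 5322)) = sqrt(2 + 12408) = sqrt(12410)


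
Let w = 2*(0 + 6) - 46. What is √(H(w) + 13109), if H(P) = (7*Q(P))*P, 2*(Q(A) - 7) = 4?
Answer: √10967 ≈ 104.72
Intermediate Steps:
Q(A) = 9 (Q(A) = 7 + (½)*4 = 7 + 2 = 9)
w = -34 (w = 2*6 - 46 = 12 - 46 = -34)
H(P) = 63*P (H(P) = (7*9)*P = 63*P)
√(H(w) + 13109) = √(63*(-34) + 13109) = √(-2142 + 13109) = √10967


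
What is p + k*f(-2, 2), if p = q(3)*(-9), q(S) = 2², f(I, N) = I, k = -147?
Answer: 258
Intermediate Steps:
q(S) = 4
p = -36 (p = 4*(-9) = -36)
p + k*f(-2, 2) = -36 - 147*(-2) = -36 + 294 = 258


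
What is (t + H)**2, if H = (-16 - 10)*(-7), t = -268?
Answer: 7396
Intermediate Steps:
H = 182 (H = -26*(-7) = 182)
(t + H)**2 = (-268 + 182)**2 = (-86)**2 = 7396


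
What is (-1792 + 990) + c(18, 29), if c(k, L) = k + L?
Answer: -755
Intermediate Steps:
c(k, L) = L + k
(-1792 + 990) + c(18, 29) = (-1792 + 990) + (29 + 18) = -802 + 47 = -755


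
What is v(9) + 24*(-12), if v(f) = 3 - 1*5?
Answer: -290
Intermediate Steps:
v(f) = -2 (v(f) = 3 - 5 = -2)
v(9) + 24*(-12) = -2 + 24*(-12) = -2 - 288 = -290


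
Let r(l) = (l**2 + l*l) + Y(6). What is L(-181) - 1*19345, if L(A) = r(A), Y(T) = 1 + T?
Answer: 46184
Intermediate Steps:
r(l) = 7 + 2*l**2 (r(l) = (l**2 + l*l) + (1 + 6) = (l**2 + l**2) + 7 = 2*l**2 + 7 = 7 + 2*l**2)
L(A) = 7 + 2*A**2
L(-181) - 1*19345 = (7 + 2*(-181)**2) - 1*19345 = (7 + 2*32761) - 19345 = (7 + 65522) - 19345 = 65529 - 19345 = 46184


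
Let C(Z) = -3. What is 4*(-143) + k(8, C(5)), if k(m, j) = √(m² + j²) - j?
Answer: -569 + √73 ≈ -560.46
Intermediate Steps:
k(m, j) = √(j² + m²) - j
4*(-143) + k(8, C(5)) = 4*(-143) + (√((-3)² + 8²) - 1*(-3)) = -572 + (√(9 + 64) + 3) = -572 + (√73 + 3) = -572 + (3 + √73) = -569 + √73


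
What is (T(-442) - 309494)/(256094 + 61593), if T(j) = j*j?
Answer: -114130/317687 ≈ -0.35925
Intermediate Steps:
T(j) = j²
(T(-442) - 309494)/(256094 + 61593) = ((-442)² - 309494)/(256094 + 61593) = (195364 - 309494)/317687 = -114130*1/317687 = -114130/317687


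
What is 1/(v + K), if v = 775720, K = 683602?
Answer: 1/1459322 ≈ 6.8525e-7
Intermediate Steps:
1/(v + K) = 1/(775720 + 683602) = 1/1459322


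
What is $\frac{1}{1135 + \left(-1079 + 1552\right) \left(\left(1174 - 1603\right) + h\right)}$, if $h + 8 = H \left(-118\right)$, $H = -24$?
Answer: $\frac{1}{1133970} \approx 8.8186 \cdot 10^{-7}$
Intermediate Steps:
$h = 2824$ ($h = -8 - -2832 = -8 + 2832 = 2824$)
$\frac{1}{1135 + \left(-1079 + 1552\right) \left(\left(1174 - 1603\right) + h\right)} = \frac{1}{1135 + \left(-1079 + 1552\right) \left(\left(1174 - 1603\right) + 2824\right)} = \frac{1}{1135 + 473 \left(\left(1174 - 1603\right) + 2824\right)} = \frac{1}{1135 + 473 \left(-429 + 2824\right)} = \frac{1}{1135 + 473 \cdot 2395} = \frac{1}{1135 + 1132835} = \frac{1}{1133970}$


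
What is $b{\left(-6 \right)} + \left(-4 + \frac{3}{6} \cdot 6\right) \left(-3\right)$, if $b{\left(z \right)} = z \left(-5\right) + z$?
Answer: $27$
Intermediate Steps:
$b{\left(z \right)} = - 4 z$ ($b{\left(z \right)} = - 5 z + z = - 4 z$)
$b{\left(-6 \right)} + \left(-4 + \frac{3}{6} \cdot 6\right) \left(-3\right) = \left(-4\right) \left(-6\right) + \left(-4 + \frac{3}{6} \cdot 6\right) \left(-3\right) = 24 + \left(-4 + 3 \cdot \frac{1}{6} \cdot 6\right) \left(-3\right) = 24 + \left(-4 + \frac{1}{2} \cdot 6\right) \left(-3\right) = 24 + \left(-4 + 3\right) \left(-3\right) = 24 - -3 = 24 + 3 = 27$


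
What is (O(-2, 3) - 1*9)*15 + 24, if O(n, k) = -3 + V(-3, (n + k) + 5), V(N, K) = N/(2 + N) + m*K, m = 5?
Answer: 339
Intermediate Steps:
V(N, K) = 5*K + N/(2 + N) (V(N, K) = N/(2 + N) + 5*K = 5*K + N/(2 + N))
O(n, k) = 25 + 5*k + 5*n (O(n, k) = -3 + (-3 + 10*((n + k) + 5) + 5*((n + k) + 5)*(-3))/(2 - 3) = -3 + (-3 + 10*((k + n) + 5) + 5*((k + n) + 5)*(-3))/(-1) = -3 - (-3 + 10*(5 + k + n) + 5*(5 + k + n)*(-3)) = -3 - (-3 + (50 + 10*k + 10*n) + (-75 - 15*k - 15*n)) = -3 - (-28 - 5*k - 5*n) = -3 + (28 + 5*k + 5*n) = 25 + 5*k + 5*n)
(O(-2, 3) - 1*9)*15 + 24 = ((25 + 5*3 + 5*(-2)) - 1*9)*15 + 24 = ((25 + 15 - 10) - 9)*15 + 24 = (30 - 9)*15 + 24 = 21*15 + 24 = 315 + 24 = 339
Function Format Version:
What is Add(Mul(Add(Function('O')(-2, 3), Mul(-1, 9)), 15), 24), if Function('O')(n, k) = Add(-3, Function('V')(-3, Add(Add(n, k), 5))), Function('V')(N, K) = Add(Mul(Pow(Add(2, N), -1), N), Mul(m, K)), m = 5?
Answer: 339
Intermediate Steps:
Function('V')(N, K) = Add(Mul(5, K), Mul(N, Pow(Add(2, N), -1))) (Function('V')(N, K) = Add(Mul(Pow(Add(2, N), -1), N), Mul(5, K)) = Add(Mul(N, Pow(Add(2, N), -1)), Mul(5, K)) = Add(Mul(5, K), Mul(N, Pow(Add(2, N), -1))))
Function('O')(n, k) = Add(25, Mul(5, k), Mul(5, n)) (Function('O')(n, k) = Add(-3, Mul(Pow(Add(2, -3), -1), Add(-3, Mul(10, Add(Add(n, k), 5)), Mul(5, Add(Add(n, k), 5), -3)))) = Add(-3, Mul(Pow(-1, -1), Add(-3, Mul(10, Add(Add(k, n), 5)), Mul(5, Add(Add(k, n), 5), -3)))) = Add(-3, Mul(-1, Add(-3, Mul(10, Add(5, k, n)), Mul(5, Add(5, k, n), -3)))) = Add(-3, Mul(-1, Add(-3, Add(50, Mul(10, k), Mul(10, n)), Add(-75, Mul(-15, k), Mul(-15, n))))) = Add(-3, Mul(-1, Add(-28, Mul(-5, k), Mul(-5, n)))) = Add(-3, Add(28, Mul(5, k), Mul(5, n))) = Add(25, Mul(5, k), Mul(5, n)))
Add(Mul(Add(Function('O')(-2, 3), Mul(-1, 9)), 15), 24) = Add(Mul(Add(Add(25, Mul(5, 3), Mul(5, -2)), Mul(-1, 9)), 15), 24) = Add(Mul(Add(Add(25, 15, -10), -9), 15), 24) = Add(Mul(Add(30, -9), 15), 24) = Add(Mul(21, 15), 24) = Add(315, 24) = 339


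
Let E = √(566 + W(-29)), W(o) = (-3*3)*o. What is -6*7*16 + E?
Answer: -672 + √827 ≈ -643.24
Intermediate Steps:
W(o) = -9*o
E = √827 (E = √(566 - 9*(-29)) = √(566 + 261) = √827 ≈ 28.758)
-6*7*16 + E = -6*7*16 + √827 = -42*16 + √827 = -672 + √827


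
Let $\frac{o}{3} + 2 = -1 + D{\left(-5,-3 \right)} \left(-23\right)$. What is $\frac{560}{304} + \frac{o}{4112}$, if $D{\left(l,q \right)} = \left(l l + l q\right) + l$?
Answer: $\frac{12233}{9766} \approx 1.2526$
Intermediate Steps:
$D{\left(l,q \right)} = l + l^{2} + l q$ ($D{\left(l,q \right)} = \left(l^{2} + l q\right) + l = l + l^{2} + l q$)
$o = -2424$ ($o = -6 + 3 \left(-1 + - 5 \left(1 - 5 - 3\right) \left(-23\right)\right) = -6 + 3 \left(-1 + \left(-5\right) \left(-7\right) \left(-23\right)\right) = -6 + 3 \left(-1 + 35 \left(-23\right)\right) = -6 + 3 \left(-1 - 805\right) = -6 + 3 \left(-806\right) = -6 - 2418 = -2424$)
$\frac{560}{304} + \frac{o}{4112} = \frac{560}{304} - \frac{2424}{4112} = 560 \cdot \frac{1}{304} - \frac{303}{514} = \frac{35}{19} - \frac{303}{514} = \frac{12233}{9766}$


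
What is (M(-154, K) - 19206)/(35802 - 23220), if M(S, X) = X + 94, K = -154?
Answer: -3211/2097 ≈ -1.5312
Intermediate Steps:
M(S, X) = 94 + X
(M(-154, K) - 19206)/(35802 - 23220) = ((94 - 154) - 19206)/(35802 - 23220) = (-60 - 19206)/12582 = -19266*1/12582 = -3211/2097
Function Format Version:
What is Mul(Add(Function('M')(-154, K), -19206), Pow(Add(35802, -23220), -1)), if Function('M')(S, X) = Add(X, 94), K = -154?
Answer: Rational(-3211, 2097) ≈ -1.5312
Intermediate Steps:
Function('M')(S, X) = Add(94, X)
Mul(Add(Function('M')(-154, K), -19206), Pow(Add(35802, -23220), -1)) = Mul(Add(Add(94, -154), -19206), Pow(Add(35802, -23220), -1)) = Mul(Add(-60, -19206), Pow(12582, -1)) = Mul(-19266, Rational(1, 12582)) = Rational(-3211, 2097)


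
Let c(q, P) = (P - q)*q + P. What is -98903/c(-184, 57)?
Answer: 98903/44287 ≈ 2.2332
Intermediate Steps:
c(q, P) = P + q*(P - q) (c(q, P) = q*(P - q) + P = P + q*(P - q))
-98903/c(-184, 57) = -98903/(57 - 1*(-184)**2 + 57*(-184)) = -98903/(57 - 1*33856 - 10488) = -98903/(57 - 33856 - 10488) = -98903/(-44287) = -98903*(-1/44287) = 98903/44287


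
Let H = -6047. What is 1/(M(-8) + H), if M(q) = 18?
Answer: -1/6029 ≈ -0.00016587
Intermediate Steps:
1/(M(-8) + H) = 1/(18 - 6047) = 1/(-6029) = -1/6029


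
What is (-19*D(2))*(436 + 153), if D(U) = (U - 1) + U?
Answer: -33573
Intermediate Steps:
D(U) = -1 + 2*U (D(U) = (-1 + U) + U = -1 + 2*U)
(-19*D(2))*(436 + 153) = (-19*(-1 + 2*2))*(436 + 153) = -19*(-1 + 4)*589 = -19*3*589 = -57*589 = -33573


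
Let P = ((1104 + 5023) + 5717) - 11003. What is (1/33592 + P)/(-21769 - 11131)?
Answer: -4035839/157882400 ≈ -0.025562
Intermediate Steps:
P = 841 (P = (6127 + 5717) - 11003 = 11844 - 11003 = 841)
(1/33592 + P)/(-21769 - 11131) = (1/33592 + 841)/(-21769 - 11131) = (1/33592 + 841)/(-32900) = (28250873/33592)*(-1/32900) = -4035839/157882400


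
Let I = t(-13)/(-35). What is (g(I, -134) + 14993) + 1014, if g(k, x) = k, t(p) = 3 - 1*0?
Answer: 560242/35 ≈ 16007.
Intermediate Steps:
t(p) = 3 (t(p) = 3 + 0 = 3)
I = -3/35 (I = 3/(-35) = 3*(-1/35) = -3/35 ≈ -0.085714)
(g(I, -134) + 14993) + 1014 = (-3/35 + 14993) + 1014 = 524752/35 + 1014 = 560242/35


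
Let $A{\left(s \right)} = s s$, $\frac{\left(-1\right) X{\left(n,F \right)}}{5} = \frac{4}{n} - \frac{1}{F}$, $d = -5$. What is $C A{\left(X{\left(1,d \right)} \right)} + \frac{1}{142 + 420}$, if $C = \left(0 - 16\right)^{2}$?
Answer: $\frac{63447553}{562} \approx 1.129 \cdot 10^{5}$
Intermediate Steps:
$X{\left(n,F \right)} = - \frac{20}{n} + \frac{5}{F}$ ($X{\left(n,F \right)} = - 5 \left(\frac{4}{n} - \frac{1}{F}\right) = - 5 \left(- \frac{1}{F} + \frac{4}{n}\right) = - \frac{20}{n} + \frac{5}{F}$)
$A{\left(s \right)} = s^{2}$
$C = 256$ ($C = \left(-16\right)^{2} = 256$)
$C A{\left(X{\left(1,d \right)} \right)} + \frac{1}{142 + 420} = 256 \left(- \frac{20}{1} + \frac{5}{-5}\right)^{2} + \frac{1}{142 + 420} = 256 \left(\left(-20\right) 1 + 5 \left(- \frac{1}{5}\right)\right)^{2} + \frac{1}{562} = 256 \left(-20 - 1\right)^{2} + \frac{1}{562} = 256 \left(-21\right)^{2} + \frac{1}{562} = 256 \cdot 441 + \frac{1}{562} = 112896 + \frac{1}{562} = \frac{63447553}{562}$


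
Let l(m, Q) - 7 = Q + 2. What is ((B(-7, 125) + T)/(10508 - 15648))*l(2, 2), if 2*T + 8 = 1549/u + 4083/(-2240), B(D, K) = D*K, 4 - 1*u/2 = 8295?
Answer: 359533699283/190918515200 ≈ 1.8832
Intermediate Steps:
u = -16582 (u = 8 - 2*8295 = 8 - 16590 = -16582)
l(m, Q) = 9 + Q (l(m, Q) = 7 + (Q + 2) = 7 + (2 + Q) = 9 + Q)
T = -184161753/37143680 (T = -4 + (1549/(-16582) + 4083/(-2240))/2 = -4 + (1549*(-1/16582) + 4083*(-1/2240))/2 = -4 + (-1549/16582 - 4083/2240)/2 = -4 + (½)*(-35587033/18571840) = -4 - 35587033/37143680 = -184161753/37143680 ≈ -4.9581)
((B(-7, 125) + T)/(10508 - 15648))*l(2, 2) = ((-7*125 - 184161753/37143680)/(10508 - 15648))*(9 + 2) = ((-875 - 184161753/37143680)/(-5140))*11 = -32684881753/37143680*(-1/5140)*11 = (32684881753/190918515200)*11 = 359533699283/190918515200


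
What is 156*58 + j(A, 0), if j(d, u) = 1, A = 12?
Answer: 9049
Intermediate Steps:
156*58 + j(A, 0) = 156*58 + 1 = 9048 + 1 = 9049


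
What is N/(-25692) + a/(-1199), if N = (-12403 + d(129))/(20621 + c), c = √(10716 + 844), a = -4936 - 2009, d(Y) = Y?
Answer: 131265833293337/22661930108466 - 361*√10/9450346167 ≈ 5.7924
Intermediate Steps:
a = -6945
c = 34*√10 (c = √11560 = 34*√10 ≈ 107.52)
N = -12274/(20621 + 34*√10) (N = (-12403 + 129)/(20621 + 34*√10) = -12274/(20621 + 34*√10) ≈ -0.59213)
N/(-25692) + a/(-1199) = (-875786/1471329 + 1444*√10/1471329)/(-25692) - 6945/(-1199) = (-875786/1471329 + 1444*√10/1471329)*(-1/25692) - 6945*(-1/1199) = (437893/18900692334 - 361*√10/9450346167) + 6945/1199 = 131265833293337/22661930108466 - 361*√10/9450346167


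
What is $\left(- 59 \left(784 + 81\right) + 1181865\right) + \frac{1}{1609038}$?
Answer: $\frac{1819548441541}{1609038} \approx 1.1308 \cdot 10^{6}$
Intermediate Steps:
$\left(- 59 \left(784 + 81\right) + 1181865\right) + \frac{1}{1609038} = \left(\left(-59\right) 865 + 1181865\right) + \frac{1}{1609038} = \left(-51035 + 1181865\right) + \frac{1}{1609038} = 1130830 + \frac{1}{1609038} = \frac{1819548441541}{1609038}$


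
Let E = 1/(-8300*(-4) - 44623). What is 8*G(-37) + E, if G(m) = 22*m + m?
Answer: -77767785/11423 ≈ -6808.0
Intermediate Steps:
G(m) = 23*m
E = -1/11423 (E = 1/(33200 - 44623) = 1/(-11423) = -1/11423 ≈ -8.7543e-5)
8*G(-37) + E = 8*(23*(-37)) - 1/11423 = 8*(-851) - 1/11423 = -6808 - 1/11423 = -77767785/11423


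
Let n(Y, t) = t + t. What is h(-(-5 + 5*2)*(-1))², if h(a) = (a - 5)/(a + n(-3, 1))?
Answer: 0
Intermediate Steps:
n(Y, t) = 2*t
h(a) = (-5 + a)/(2 + a) (h(a) = (a - 5)/(a + 2*1) = (-5 + a)/(a + 2) = (-5 + a)/(2 + a))
h(-(-5 + 5*2)*(-1))² = ((-5 - (-5 + 5*2)*(-1))/(2 - (-5 + 5*2)*(-1)))² = ((-5 - (-5 + 10)*(-1))/(2 - (-5 + 10)*(-1)))² = ((-5 - 1*5*(-1))/(2 - 1*5*(-1)))² = ((-5 - 5*(-1))/(2 - 5*(-1)))² = ((-5 + 5)/(2 + 5))² = (0/7)² = ((⅐)*0)² = 0² = 0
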